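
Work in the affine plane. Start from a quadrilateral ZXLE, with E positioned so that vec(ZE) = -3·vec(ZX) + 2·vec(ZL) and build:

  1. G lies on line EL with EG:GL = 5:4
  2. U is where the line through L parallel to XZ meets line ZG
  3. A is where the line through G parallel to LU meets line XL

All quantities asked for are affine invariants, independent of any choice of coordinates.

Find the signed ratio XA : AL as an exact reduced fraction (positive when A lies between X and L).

Work in coordinates with Z = (0, 0), X = (1, 0), L = (0, 1), E = (-3, 2).
1. G lies on line EL with EG:GL = 5:4 ⇒ G = (-4/3, 13/9)
2. U is where the line through L parallel to XZ meets line ZG ⇒ U = (-12/13, 1)
3. A is where the line through G parallel to LU meets line XL ⇒ A = (-4/9, 13/9)
A = X + t·(L−X) with t = 13/9, so XA:AL = t:(1−t) = 13/9:-4/9

XA:AL = -13/4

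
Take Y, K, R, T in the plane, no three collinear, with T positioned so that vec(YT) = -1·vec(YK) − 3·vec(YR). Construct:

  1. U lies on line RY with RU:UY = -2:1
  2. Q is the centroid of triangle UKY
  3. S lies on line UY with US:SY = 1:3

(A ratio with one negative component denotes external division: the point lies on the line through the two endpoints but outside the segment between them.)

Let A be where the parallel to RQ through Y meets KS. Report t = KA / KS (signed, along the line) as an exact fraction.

Choose coordinates Y = (0, 0), K = (1, 0), R = (0, 1), T = (-1, -3).
1. U lies on line RY with RU:UY = -2:1 ⇒ U = (0, -1)
2. Q is the centroid of triangle UKY ⇒ Q = (1/3, -1/3)
3. S lies on line UY with US:SY = 1:3 ⇒ S = (0, -3/4)
through Y parallel to RQ: direction (1/3, -4/3); meets KS at A = (3/19, -12/19)
A = K + t·(S−K) with t = 16/19

t = 16/19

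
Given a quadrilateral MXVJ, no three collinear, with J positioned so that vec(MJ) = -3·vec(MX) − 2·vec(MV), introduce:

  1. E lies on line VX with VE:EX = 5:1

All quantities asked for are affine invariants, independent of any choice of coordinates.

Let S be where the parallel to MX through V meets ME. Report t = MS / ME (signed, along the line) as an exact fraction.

t = 6

Assign M = (0, 0), X = (1, 0), V = (0, 1), J = (-3, -2) — the answer is frame-independent, so this choice is without loss of generality.
1. E lies on line VX with VE:EX = 5:1 ⇒ E = (5/6, 1/6)
through V parallel to MX: direction (1, 0); meets ME at S = (5, 1)
S = M + t·(E−M) with t = 6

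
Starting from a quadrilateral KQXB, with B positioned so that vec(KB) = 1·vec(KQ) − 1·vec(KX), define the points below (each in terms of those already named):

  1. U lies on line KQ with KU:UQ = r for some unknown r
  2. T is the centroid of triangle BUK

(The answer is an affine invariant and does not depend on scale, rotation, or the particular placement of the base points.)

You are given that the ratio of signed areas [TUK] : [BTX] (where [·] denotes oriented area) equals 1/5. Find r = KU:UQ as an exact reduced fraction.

Assign K = (0, 0), Q = (1, 0), X = (0, 1), B = (1, -1) — the answer is frame-independent, so this choice is without loss of generality.
1. With KU:UQ = r, write λ = r/(r+1) so U = K + λ·(Q−K); U is affine-linear in λ
2. T is the centroid of triangle BUK ⇒ T is an affine combination of earlier points and hence also affine-linear in λ
Every point depending on U is an affine combination of U and λ-independent points, so each such coordinate is linear in λ; the λ² term in each signed area is a multiple of (Q−K)×(Q−K) = 0, so 2·[TUK] and 2·[BTX] are each linear in λ. Evaluating at λ=0 and λ=1:
  2·[TUK] = 1/3·λ,   2·[BTX] = 2/3·λ − 2/3
So [TUK]:[BTX] = (1/3·λ) / (2/3·λ − 2/3). Setting this equal to 1/5:
  1/3·λ = 1/5·(2/3·λ − 2/3)  ⇒  λ = -2/3
Then r = λ/(1−λ) = (-2/3)/(5/3) = -2/5. Check: with r = -2/5, U = (-2/3, 0) and [TUK]:[BTX] = 1/5 as required.

r = -2/5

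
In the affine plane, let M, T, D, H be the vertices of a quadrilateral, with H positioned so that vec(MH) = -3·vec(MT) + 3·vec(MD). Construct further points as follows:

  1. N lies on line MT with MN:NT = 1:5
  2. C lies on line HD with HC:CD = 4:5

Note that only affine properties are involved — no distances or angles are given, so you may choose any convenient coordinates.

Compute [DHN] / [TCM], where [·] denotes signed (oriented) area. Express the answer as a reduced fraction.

[DHN]:[TCM] = 24/19

Work in coordinates with M = (0, 0), T = (1, 0), D = (0, 1), H = (-3, 3).
1. N lies on line MT with MN:NT = 1:5 ⇒ N = (1/6, 0)
2. C lies on line HD with HC:CD = 4:5 ⇒ C = (-5/3, 19/9)
2·[DHN] = 8/3, 2·[TCM] = 19/9
[DHN]:[TCM] = 8/3:19/9 = 24/19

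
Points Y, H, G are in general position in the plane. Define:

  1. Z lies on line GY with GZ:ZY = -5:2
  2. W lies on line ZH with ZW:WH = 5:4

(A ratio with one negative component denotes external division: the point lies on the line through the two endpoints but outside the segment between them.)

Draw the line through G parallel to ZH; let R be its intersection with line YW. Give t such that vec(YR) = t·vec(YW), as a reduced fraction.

Assign Y = (0, 0), H = (1, 0), G = (0, 1) — the answer is frame-independent, so this choice is without loss of generality.
1. Z lies on line GY with GZ:ZY = -5:2 ⇒ Z = (0, -2/3)
2. W lies on line ZH with ZW:WH = 5:4 ⇒ W = (5/9, -8/27)
through G parallel to ZH: direction (1, 2/3); meets YW at R = (-5/6, 4/9)
R = Y + t·(W−Y) with t = -3/2

t = -3/2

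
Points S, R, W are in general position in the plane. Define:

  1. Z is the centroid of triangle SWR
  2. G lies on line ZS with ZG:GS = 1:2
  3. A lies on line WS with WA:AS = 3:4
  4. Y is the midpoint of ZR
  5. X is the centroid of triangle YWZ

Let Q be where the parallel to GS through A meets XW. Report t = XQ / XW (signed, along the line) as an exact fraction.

t = 17/35

Choose coordinates S = (0, 0), R = (1, 0), W = (0, 1).
1. Z is the centroid of triangle SWR ⇒ Z = (1/3, 1/3)
2. G lies on line ZS with ZG:GS = 1:2 ⇒ G = (2/9, 2/9)
3. A lies on line WS with WA:AS = 3:4 ⇒ A = (0, 4/7)
4. Y is the midpoint of ZR ⇒ Y = (2/3, 1/6)
5. X is the centroid of triangle YWZ ⇒ X = (1/3, 1/2)
through A parallel to GS: direction (-2/9, -2/9); meets XW at Q = (6/35, 26/35)
Q = X + t·(W−X) with t = 17/35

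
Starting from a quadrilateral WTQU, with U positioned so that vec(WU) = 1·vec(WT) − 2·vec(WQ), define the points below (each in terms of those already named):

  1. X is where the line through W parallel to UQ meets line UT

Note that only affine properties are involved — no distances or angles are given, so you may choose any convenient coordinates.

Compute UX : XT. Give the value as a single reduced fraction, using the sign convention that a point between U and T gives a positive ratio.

UX:XT = -1/3

Set W = (0, 0), T = (1, 0), Q = (0, 1), U = (1, -2); any affine frame gives the same invariant.
1. X is where the line through W parallel to UQ meets line UT ⇒ X = (1, -3)
X = U + t·(T−U) with t = -1/2, so UX:XT = t:(1−t) = -1/2:3/2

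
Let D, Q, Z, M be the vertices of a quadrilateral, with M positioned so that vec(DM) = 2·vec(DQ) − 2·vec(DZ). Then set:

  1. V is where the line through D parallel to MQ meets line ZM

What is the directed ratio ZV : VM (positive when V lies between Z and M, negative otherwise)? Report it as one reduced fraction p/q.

Choose coordinates D = (0, 0), Q = (1, 0), Z = (0, 1), M = (2, -2).
1. V is where the line through D parallel to MQ meets line ZM ⇒ V = (-2, 4)
V = Z + t·(M−Z) with t = -1, so ZV:VM = t:(1−t) = -1:2

ZV:VM = -1/2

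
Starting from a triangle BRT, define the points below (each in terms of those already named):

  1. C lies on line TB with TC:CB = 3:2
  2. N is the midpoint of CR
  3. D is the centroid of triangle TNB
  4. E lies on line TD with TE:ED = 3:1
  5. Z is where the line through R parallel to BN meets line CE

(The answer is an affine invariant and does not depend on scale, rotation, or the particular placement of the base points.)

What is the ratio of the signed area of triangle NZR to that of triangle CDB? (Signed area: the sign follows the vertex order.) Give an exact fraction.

Work in coordinates with B = (0, 0), R = (1, 0), T = (0, 1).
1. C lies on line TB with TC:CB = 3:2 ⇒ C = (0, 2/5)
2. N is the midpoint of CR ⇒ N = (1/2, 1/5)
3. D is the centroid of triangle TNB ⇒ D = (1/6, 2/5)
4. E lies on line TD with TE:ED = 3:1 ⇒ E = (1/8, 11/20)
5. Z is where the line through R parallel to BN meets line CE ⇒ Z = (-1, -4/5)
2·[NZR] = 4/5, 2·[CDB] = -1/15
[NZR]:[CDB] = 4/5:-1/15 = -12

[NZR]:[CDB] = -12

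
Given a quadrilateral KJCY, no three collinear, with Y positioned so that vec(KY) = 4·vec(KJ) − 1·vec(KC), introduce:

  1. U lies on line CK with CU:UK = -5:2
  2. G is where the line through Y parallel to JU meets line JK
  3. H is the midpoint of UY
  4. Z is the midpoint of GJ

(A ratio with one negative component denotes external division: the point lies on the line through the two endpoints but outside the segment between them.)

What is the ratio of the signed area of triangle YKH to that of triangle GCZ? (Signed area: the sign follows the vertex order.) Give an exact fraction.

[YKH]:[GCZ] = 16/27

Assign K = (0, 0), J = (1, 0), C = (0, 1), Y = (4, -1) — the answer is frame-independent, so this choice is without loss of generality.
1. U lies on line CK with CU:UK = -5:2 ⇒ U = (0, -2/3)
2. G is where the line through Y parallel to JU meets line JK ⇒ G = (11/2, 0)
3. H is the midpoint of UY ⇒ H = (2, -5/6)
4. Z is the midpoint of GJ ⇒ Z = (13/4, 0)
2·[YKH] = 4/3, 2·[GCZ] = 9/4
[YKH]:[GCZ] = 4/3:9/4 = 16/27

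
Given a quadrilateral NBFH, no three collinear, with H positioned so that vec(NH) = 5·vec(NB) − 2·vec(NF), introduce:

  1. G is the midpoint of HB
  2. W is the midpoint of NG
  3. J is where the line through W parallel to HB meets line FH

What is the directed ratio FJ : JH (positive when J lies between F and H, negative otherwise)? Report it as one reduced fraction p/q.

Assign N = (0, 0), B = (1, 0), F = (0, 1), H = (5, -2) — the answer is frame-independent, so this choice is without loss of generality.
1. G is the midpoint of HB ⇒ G = (3, -1)
2. W is the midpoint of NG ⇒ W = (3/2, -1/2)
3. J is where the line through W parallel to HB meets line FH ⇒ J = (15/2, -7/2)
J = F + t·(H−F) with t = 3/2, so FJ:JH = t:(1−t) = 3/2:-1/2

FJ:JH = -3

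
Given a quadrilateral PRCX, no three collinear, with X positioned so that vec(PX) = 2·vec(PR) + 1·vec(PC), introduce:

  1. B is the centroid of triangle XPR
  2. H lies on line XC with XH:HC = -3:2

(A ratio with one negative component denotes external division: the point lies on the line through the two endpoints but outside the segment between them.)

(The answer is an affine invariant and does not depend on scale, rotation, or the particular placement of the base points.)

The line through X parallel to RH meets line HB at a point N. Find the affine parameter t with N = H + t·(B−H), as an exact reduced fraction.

t = 18/5

Assign P = (0, 0), R = (1, 0), C = (0, 1), X = (2, 1) — the answer is frame-independent, so this choice is without loss of generality.
1. B is the centroid of triangle XPR ⇒ B = (1, 1/3)
2. H lies on line XC with XH:HC = -3:2 ⇒ H = (-4, 1)
through X parallel to RH: direction (-5, 1); meets HB at N = (14, -7/5)
N = H + t·(B−H) with t = 18/5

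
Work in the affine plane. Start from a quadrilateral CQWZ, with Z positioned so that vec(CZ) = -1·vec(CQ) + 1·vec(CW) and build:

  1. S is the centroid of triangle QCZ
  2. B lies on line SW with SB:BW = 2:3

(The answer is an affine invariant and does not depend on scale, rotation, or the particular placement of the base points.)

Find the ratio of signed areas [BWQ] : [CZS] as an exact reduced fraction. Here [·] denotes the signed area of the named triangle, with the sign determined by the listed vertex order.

Choose coordinates C = (0, 0), Q = (1, 0), W = (0, 1), Z = (-1, 1).
1. S is the centroid of triangle QCZ ⇒ S = (0, 1/3)
2. B lies on line SW with SB:BW = 2:3 ⇒ B = (0, 3/5)
2·[BWQ] = -2/5, 2·[CZS] = -1/3
[BWQ]:[CZS] = -2/5:-1/3 = 6/5

[BWQ]:[CZS] = 6/5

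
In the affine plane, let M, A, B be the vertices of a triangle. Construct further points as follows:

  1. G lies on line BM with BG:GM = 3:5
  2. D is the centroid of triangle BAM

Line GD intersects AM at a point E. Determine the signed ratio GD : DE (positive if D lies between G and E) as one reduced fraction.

Work in coordinates with M = (0, 0), A = (1, 0), B = (0, 1).
1. G lies on line BM with BG:GM = 3:5 ⇒ G = (0, 5/8)
2. D is the centroid of triangle BAM ⇒ D = (1/3, 1/3)
line GD meets AM at E = (5/7, 0)
D = G + t·(E−G) with t = 7/15, so GD:DE = 7/15:8/15

GD:DE = 7/8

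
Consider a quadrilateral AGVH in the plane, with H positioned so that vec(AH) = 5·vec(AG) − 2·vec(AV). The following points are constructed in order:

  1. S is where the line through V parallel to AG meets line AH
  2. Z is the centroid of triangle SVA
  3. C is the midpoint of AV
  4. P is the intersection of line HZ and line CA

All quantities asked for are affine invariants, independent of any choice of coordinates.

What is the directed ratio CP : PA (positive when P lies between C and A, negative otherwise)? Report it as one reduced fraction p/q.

CP:PA = 3/4

Assign A = (0, 0), G = (1, 0), V = (0, 1), H = (5, -2) — the answer is frame-independent, so this choice is without loss of generality.
1. S is where the line through V parallel to AG meets line AH ⇒ S = (-5/2, 1)
2. Z is the centroid of triangle SVA ⇒ Z = (-5/6, 2/3)
3. C is the midpoint of AV ⇒ C = (0, 1/2)
4. P is the intersection of line HZ and line CA ⇒ P = (0, 2/7)
P = C + t·(A−C) with t = 3/7, so CP:PA = t:(1−t) = 3/7:4/7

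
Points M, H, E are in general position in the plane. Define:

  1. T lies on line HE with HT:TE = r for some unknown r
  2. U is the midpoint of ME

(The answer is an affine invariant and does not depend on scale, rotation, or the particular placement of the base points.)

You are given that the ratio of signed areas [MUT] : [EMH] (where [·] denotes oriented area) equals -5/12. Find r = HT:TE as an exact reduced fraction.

Choose coordinates M = (0, 0), H = (1, 0), E = (0, 1).
1. With HT:TE = r, write λ = r/(r+1) so T = H + λ·(E−H); T is affine-linear in λ
2. U is the midpoint of ME ⇒ U = (0, 1/2)
Every point depending on T is an affine combination of T and λ-independent points, so each such coordinate is linear in λ; the λ² term in each signed area is a multiple of (E−H)×(E−H) = 0, so 2·[MUT] and 2·[EMH] are each linear in λ. Evaluating at λ=0 and λ=1:
  2·[MUT] = 1/2·λ − 1/2,   2·[EMH] = 1
So [MUT]:[EMH] = (1/2·λ − 1/2) / (1). Setting this equal to -5/12:
  1/2·λ − 1/2 = -5/12·(1)  ⇒  λ = 1/6
Then r = λ/(1−λ) = (1/6)/(5/6) = 1/5. Check: with r = 1/5, T = (5/6, 1/6) and [MUT]:[EMH] = -5/12 as required.

r = 1/5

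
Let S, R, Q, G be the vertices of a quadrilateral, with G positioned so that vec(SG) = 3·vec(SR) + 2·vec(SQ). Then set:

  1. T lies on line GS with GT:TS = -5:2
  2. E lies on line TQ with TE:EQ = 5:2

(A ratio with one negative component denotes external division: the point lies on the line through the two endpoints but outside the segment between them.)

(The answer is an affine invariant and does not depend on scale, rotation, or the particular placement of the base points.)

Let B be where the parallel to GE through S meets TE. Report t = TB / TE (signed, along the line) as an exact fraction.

Choose coordinates S = (0, 0), R = (1, 0), Q = (0, 1), G = (3, 2).
1. T lies on line GS with GT:TS = -5:2 ⇒ T = (-2, -4/3)
2. E lies on line TQ with TE:EQ = 5:2 ⇒ E = (-4/7, 1/3)
through S parallel to GE: direction (-25/7, -5/3); meets TE at B = (-10/7, -2/3)
B = T + t·(E−T) with t = 2/5

t = 2/5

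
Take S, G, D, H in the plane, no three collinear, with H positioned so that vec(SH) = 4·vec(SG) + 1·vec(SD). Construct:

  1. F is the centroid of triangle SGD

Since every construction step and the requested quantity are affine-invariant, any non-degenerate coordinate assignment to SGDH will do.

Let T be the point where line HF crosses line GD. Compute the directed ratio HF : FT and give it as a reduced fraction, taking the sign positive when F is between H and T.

HF:FT = -13

Work in coordinates with S = (0, 0), G = (1, 0), D = (0, 1), H = (4, 1).
1. F is the centroid of triangle SGD ⇒ F = (1/3, 1/3)
line HF meets GD at T = (8/13, 5/13)
F = H + t·(T−H) with t = 13/12, so HF:FT = 13/12:-1/12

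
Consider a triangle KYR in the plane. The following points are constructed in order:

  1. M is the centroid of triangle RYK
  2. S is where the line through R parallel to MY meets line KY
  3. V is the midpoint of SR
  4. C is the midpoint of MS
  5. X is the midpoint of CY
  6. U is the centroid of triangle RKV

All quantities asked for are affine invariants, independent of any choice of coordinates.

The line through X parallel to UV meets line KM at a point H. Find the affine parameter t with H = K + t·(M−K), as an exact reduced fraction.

t = 1/4

Assign K = (0, 0), Y = (1, 0), R = (0, 1) — the answer is frame-independent, so this choice is without loss of generality.
1. M is the centroid of triangle RYK ⇒ M = (1/3, 1/3)
2. S is where the line through R parallel to MY meets line KY ⇒ S = (2, 0)
3. V is the midpoint of SR ⇒ V = (1, 1/2)
4. C is the midpoint of MS ⇒ C = (7/6, 1/6)
5. X is the midpoint of CY ⇒ X = (13/12, 1/12)
6. U is the centroid of triangle RKV ⇒ U = (1/3, 1/2)
through X parallel to UV: direction (2/3, 0); meets KM at H = (1/12, 1/12)
H = K + t·(M−K) with t = 1/4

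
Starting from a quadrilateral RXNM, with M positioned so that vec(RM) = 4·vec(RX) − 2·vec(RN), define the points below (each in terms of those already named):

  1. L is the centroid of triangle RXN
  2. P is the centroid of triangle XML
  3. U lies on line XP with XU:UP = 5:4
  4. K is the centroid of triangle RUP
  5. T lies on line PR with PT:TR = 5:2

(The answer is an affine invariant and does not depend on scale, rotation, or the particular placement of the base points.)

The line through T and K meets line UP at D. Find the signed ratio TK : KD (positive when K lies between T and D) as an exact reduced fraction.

TK:KD = 8/7

Set R = (0, 0), X = (1, 0), N = (0, 1), M = (4, -2); any affine frame gives the same invariant.
1. L is the centroid of triangle RXN ⇒ L = (1/3, 1/3)
2. P is the centroid of triangle XML ⇒ P = (16/9, -5/9)
3. U lies on line XP with XU:UP = 5:4 ⇒ U = (116/81, -25/81)
4. K is the centroid of triangle RUP ⇒ K = (260/243, -70/243)
5. T lies on line PR with PT:TR = 5:2 ⇒ T = (32/63, -10/63)
line TK meets UP at D = (253/162, -65/162)
K = T + t·(D−T) with t = 8/15, so TK:KD = 8/15:7/15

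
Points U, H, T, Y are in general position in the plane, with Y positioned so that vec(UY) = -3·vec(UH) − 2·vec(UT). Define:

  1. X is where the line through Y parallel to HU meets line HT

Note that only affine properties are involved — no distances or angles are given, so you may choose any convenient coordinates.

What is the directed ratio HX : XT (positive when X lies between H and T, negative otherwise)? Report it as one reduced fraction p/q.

HX:XT = -2/3

Choose coordinates U = (0, 0), H = (1, 0), T = (0, 1), Y = (-3, -2).
1. X is where the line through Y parallel to HU meets line HT ⇒ X = (3, -2)
X = H + t·(T−H) with t = -2, so HX:XT = t:(1−t) = -2:3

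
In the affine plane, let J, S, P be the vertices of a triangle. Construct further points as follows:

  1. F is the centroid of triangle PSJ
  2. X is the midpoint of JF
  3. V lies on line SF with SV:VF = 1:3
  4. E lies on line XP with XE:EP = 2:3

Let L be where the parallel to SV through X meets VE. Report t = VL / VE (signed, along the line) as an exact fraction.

t = -5

Work in coordinates with J = (0, 0), S = (1, 0), P = (0, 1).
1. F is the centroid of triangle PSJ ⇒ F = (1/3, 1/3)
2. X is the midpoint of JF ⇒ X = (1/6, 1/6)
3. V lies on line SF with SV:VF = 1:3 ⇒ V = (5/6, 1/12)
4. E lies on line XP with XE:EP = 2:3 ⇒ E = (1/10, 1/2)
through X parallel to SV: direction (-1/6, 1/12); meets VE at L = (9/2, -2)
L = V + t·(E−V) with t = -5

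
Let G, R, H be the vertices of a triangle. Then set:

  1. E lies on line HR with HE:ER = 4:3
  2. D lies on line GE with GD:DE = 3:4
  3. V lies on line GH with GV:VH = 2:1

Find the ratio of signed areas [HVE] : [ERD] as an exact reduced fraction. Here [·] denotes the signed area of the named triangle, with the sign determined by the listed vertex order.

Set G = (0, 0), R = (1, 0), H = (0, 1); any affine frame gives the same invariant.
1. E lies on line HR with HE:ER = 4:3 ⇒ E = (4/7, 3/7)
2. D lies on line GE with GD:DE = 3:4 ⇒ D = (12/49, 9/49)
3. V lies on line GH with GV:VH = 2:1 ⇒ V = (0, 2/3)
2·[HVE] = 4/21, 2·[ERD] = -12/49
[HVE]:[ERD] = 4/21:-12/49 = -7/9

[HVE]:[ERD] = -7/9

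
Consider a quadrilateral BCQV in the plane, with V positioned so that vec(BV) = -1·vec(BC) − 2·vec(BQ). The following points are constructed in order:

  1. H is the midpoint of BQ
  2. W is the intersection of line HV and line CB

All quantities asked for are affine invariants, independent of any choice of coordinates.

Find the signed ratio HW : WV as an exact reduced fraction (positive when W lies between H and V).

HW:WV = 1/4

Work in coordinates with B = (0, 0), C = (1, 0), Q = (0, 1), V = (-1, -2).
1. H is the midpoint of BQ ⇒ H = (0, 1/2)
2. W is the intersection of line HV and line CB ⇒ W = (-1/5, 0)
W = H + t·(V−H) with t = 1/5, so HW:WV = t:(1−t) = 1/5:4/5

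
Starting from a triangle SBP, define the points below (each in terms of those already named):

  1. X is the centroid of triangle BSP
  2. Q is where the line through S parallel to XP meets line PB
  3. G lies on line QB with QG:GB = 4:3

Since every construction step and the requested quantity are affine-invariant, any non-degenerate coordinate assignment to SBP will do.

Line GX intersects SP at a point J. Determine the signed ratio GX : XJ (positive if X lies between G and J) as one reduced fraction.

Set S = (0, 0), B = (1, 0), P = (0, 1); any affine frame gives the same invariant.
1. X is the centroid of triangle BSP ⇒ X = (1/3, 1/3)
2. Q is where the line through S parallel to XP meets line PB ⇒ Q = (-1, 2)
3. G lies on line QB with QG:GB = 4:3 ⇒ G = (1/7, 6/7)
line GX meets SP at J = (0, 5/4)
X = G + t·(J−G) with t = -4/3, so GX:XJ = -4/3:7/3

GX:XJ = -4/7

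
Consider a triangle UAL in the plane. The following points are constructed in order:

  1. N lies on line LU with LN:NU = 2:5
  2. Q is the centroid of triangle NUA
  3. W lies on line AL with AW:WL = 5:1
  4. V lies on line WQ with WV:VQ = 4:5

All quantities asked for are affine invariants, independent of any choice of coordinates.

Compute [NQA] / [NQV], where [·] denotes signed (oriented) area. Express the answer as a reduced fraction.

Set U = (0, 0), A = (1, 0), L = (0, 1); any affine frame gives the same invariant.
1. N lies on line LU with LN:NU = 2:5 ⇒ N = (0, 5/7)
2. Q is the centroid of triangle NUA ⇒ Q = (1/3, 5/21)
3. W lies on line AL with AW:WL = 5:1 ⇒ W = (1/6, 5/6)
4. V lies on line WQ with WV:VQ = 4:5 ⇒ V = (13/54, 215/378)
2·[NQA] = 5/21, 2·[NQV] = 25/378
[NQA]:[NQV] = 5/21:25/378 = 18/5

[NQA]:[NQV] = 18/5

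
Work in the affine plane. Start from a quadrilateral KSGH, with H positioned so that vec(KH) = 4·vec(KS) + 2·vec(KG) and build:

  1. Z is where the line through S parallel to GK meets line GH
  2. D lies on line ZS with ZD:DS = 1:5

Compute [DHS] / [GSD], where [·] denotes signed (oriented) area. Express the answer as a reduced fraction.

[DHS]:[GSD] = -3

Set K = (0, 0), S = (1, 0), G = (0, 1), H = (4, 2); any affine frame gives the same invariant.
1. Z is where the line through S parallel to GK meets line GH ⇒ Z = (1, 5/4)
2. D lies on line ZS with ZD:DS = 1:5 ⇒ D = (1, 25/24)
2·[DHS] = -25/8, 2·[GSD] = 25/24
[DHS]:[GSD] = -25/8:25/24 = -3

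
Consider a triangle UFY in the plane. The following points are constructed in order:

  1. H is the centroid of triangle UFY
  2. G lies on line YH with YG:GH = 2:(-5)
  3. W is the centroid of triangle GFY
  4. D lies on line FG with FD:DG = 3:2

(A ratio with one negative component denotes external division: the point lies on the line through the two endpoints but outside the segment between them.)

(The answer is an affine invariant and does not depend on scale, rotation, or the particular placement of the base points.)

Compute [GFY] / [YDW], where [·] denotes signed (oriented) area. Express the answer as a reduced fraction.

Set U = (0, 0), F = (1, 0), Y = (0, 1); any affine frame gives the same invariant.
1. H is the centroid of triangle UFY ⇒ H = (1/3, 1/3)
2. G lies on line YH with YG:GH = 2:(-5) ⇒ G = (-2/9, 13/9)
3. W is the centroid of triangle GFY ⇒ W = (7/27, 22/27)
4. D lies on line FG with FD:DG = 3:2 ⇒ D = (4/15, 13/15)
2·[GFY] = -2/9, 2·[YDW] = -2/135
[GFY]:[YDW] = -2/9:-2/135 = 15

[GFY]:[YDW] = 15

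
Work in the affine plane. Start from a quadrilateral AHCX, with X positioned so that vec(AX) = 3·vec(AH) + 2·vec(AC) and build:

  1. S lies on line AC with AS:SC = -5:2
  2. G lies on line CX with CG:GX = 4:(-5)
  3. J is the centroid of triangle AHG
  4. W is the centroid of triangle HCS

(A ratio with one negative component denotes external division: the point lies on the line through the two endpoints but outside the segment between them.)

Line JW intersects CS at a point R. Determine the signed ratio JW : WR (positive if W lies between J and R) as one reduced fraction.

Work in coordinates with A = (0, 0), H = (1, 0), C = (0, 1), X = (3, 2).
1. S lies on line AC with AS:SC = -5:2 ⇒ S = (0, 5/3)
2. G lies on line CX with CG:GX = 4:(-5) ⇒ G = (-12, -3)
3. J is the centroid of triangle AHG ⇒ J = (-11/3, -1)
4. W is the centroid of triangle HCS ⇒ W = (1/3, 8/9)
line JW meets CS at R = (0, 79/108)
W = J + t·(R−J) with t = 12/11, so JW:WR = 12/11:-1/11

JW:WR = -12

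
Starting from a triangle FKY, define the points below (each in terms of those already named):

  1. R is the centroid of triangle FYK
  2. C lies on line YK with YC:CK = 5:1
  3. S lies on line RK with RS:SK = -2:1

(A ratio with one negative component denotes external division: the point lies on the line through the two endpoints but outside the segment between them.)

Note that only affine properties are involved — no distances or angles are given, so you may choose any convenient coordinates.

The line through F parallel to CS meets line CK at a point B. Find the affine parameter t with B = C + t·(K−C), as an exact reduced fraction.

t = 10

Assign F = (0, 0), K = (1, 0), Y = (0, 1) — the answer is frame-independent, so this choice is without loss of generality.
1. R is the centroid of triangle FYK ⇒ R = (1/3, 1/3)
2. C lies on line YK with YC:CK = 5:1 ⇒ C = (5/6, 1/6)
3. S lies on line RK with RS:SK = -2:1 ⇒ S = (5/3, -1/3)
through F parallel to CS: direction (5/6, -1/2); meets CK at B = (5/2, -3/2)
B = C + t·(K−C) with t = 10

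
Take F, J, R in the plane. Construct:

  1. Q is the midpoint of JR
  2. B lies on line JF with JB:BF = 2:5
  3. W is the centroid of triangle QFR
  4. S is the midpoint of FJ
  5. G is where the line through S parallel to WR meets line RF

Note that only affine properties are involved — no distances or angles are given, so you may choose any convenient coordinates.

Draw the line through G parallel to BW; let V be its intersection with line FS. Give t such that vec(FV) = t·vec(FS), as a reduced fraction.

Assign F = (0, 0), J = (1, 0), R = (0, 1) — the answer is frame-independent, so this choice is without loss of generality.
1. Q is the midpoint of JR ⇒ Q = (1/2, 1/2)
2. B lies on line JF with JB:BF = 2:5 ⇒ B = (5/7, 0)
3. W is the centroid of triangle QFR ⇒ W = (1/6, 1/2)
4. S is the midpoint of FJ ⇒ S = (1/2, 0)
5. G is where the line through S parallel to WR meets line RF ⇒ G = (0, 3/2)
through G parallel to BW: direction (-23/42, 1/2); meets FS at V = (23/14, 0)
V = F + t·(S−F) with t = 23/7

t = 23/7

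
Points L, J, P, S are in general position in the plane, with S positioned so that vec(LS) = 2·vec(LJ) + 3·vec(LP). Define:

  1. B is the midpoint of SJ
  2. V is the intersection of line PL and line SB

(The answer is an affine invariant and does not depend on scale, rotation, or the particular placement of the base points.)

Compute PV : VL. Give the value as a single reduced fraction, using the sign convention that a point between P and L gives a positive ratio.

PV:VL = -4/3

Assign L = (0, 0), J = (1, 0), P = (0, 1), S = (2, 3) — the answer is frame-independent, so this choice is without loss of generality.
1. B is the midpoint of SJ ⇒ B = (3/2, 3/2)
2. V is the intersection of line PL and line SB ⇒ V = (0, -3)
V = P + t·(L−P) with t = 4, so PV:VL = t:(1−t) = 4:-3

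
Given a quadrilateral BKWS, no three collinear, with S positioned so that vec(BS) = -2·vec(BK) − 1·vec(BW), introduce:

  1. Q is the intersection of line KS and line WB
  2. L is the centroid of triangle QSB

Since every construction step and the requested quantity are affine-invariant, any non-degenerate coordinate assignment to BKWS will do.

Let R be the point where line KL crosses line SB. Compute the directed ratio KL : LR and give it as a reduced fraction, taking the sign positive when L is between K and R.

Set B = (0, 0), K = (1, 0), W = (0, 1), S = (-2, -1); any affine frame gives the same invariant.
1. Q is the intersection of line KS and line WB ⇒ Q = (0, -1/3)
2. L is the centroid of triangle QSB ⇒ L = (-2/3, -4/9)
line KL meets SB at R = (-8/7, -4/7)
L = K + t·(R−K) with t = 7/9, so KL:LR = 7/9:2/9

KL:LR = 7/2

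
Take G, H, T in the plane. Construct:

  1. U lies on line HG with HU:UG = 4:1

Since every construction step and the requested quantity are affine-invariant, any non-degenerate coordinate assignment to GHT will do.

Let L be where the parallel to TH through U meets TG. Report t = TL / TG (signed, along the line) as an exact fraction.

Assign G = (0, 0), H = (1, 0), T = (0, 1) — the answer is frame-independent, so this choice is without loss of generality.
1. U lies on line HG with HU:UG = 4:1 ⇒ U = (1/5, 0)
through U parallel to TH: direction (1, -1); meets TG at L = (0, 1/5)
L = T + t·(G−T) with t = 4/5

t = 4/5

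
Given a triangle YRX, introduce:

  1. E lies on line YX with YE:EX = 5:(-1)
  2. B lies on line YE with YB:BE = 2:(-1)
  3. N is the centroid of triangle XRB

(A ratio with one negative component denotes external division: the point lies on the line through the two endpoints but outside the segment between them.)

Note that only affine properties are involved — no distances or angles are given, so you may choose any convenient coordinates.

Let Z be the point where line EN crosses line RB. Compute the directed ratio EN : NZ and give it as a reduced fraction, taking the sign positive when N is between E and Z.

Choose coordinates Y = (0, 0), R = (1, 0), X = (0, 1).
1. E lies on line YX with YE:EX = 5:(-1) ⇒ E = (0, 5/4)
2. B lies on line YE with YB:BE = 2:(-1) ⇒ B = (0, 5/2)
3. N is the centroid of triangle XRB ⇒ N = (1/3, 7/6)
line EN meets RB at Z = (5/9, 10/9)
N = E + t·(Z−E) with t = 3/5, so EN:NZ = 3/5:2/5

EN:NZ = 3/2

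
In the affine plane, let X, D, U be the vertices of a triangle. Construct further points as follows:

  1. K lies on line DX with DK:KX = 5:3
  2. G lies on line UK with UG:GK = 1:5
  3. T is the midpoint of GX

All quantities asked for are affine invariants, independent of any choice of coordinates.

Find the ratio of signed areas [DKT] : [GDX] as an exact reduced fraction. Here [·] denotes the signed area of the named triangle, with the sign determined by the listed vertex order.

[DKT]:[GDX] = 5/16

Assign X = (0, 0), D = (1, 0), U = (0, 1) — the answer is frame-independent, so this choice is without loss of generality.
1. K lies on line DX with DK:KX = 5:3 ⇒ K = (3/8, 0)
2. G lies on line UK with UG:GK = 1:5 ⇒ G = (1/16, 5/6)
3. T is the midpoint of GX ⇒ T = (1/32, 5/12)
2·[DKT] = -25/96, 2·[GDX] = -5/6
[DKT]:[GDX] = -25/96:-5/6 = 5/16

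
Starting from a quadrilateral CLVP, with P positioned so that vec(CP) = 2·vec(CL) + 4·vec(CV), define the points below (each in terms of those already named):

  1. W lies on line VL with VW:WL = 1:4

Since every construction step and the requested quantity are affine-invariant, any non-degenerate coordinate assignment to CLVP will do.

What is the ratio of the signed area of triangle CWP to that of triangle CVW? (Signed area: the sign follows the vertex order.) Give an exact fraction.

Choose coordinates C = (0, 0), L = (1, 0), V = (0, 1), P = (2, 4).
1. W lies on line VL with VW:WL = 1:4 ⇒ W = (1/5, 4/5)
2·[CWP] = -4/5, 2·[CVW] = -1/5
[CWP]:[CVW] = -4/5:-1/5 = 4

[CWP]:[CVW] = 4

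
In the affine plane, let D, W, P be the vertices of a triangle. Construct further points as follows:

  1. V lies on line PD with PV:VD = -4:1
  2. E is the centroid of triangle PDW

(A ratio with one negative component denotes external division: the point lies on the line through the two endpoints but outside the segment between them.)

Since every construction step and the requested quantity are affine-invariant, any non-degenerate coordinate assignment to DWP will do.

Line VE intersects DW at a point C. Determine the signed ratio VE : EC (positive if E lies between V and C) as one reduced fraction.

VE:EC = -2

Set D = (0, 0), W = (1, 0), P = (0, 1); any affine frame gives the same invariant.
1. V lies on line PD with PV:VD = -4:1 ⇒ V = (0, -1/3)
2. E is the centroid of triangle PDW ⇒ E = (1/3, 1/3)
line VE meets DW at C = (1/6, 0)
E = V + t·(C−V) with t = 2, so VE:EC = 2:-1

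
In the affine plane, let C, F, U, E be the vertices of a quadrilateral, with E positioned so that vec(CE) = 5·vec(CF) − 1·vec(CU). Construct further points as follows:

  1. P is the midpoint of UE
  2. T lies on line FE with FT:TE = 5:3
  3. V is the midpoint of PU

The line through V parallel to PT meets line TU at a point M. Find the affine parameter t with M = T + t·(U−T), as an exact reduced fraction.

t = 1/2

Work in coordinates with C = (0, 0), F = (1, 0), U = (0, 1), E = (5, -1).
1. P is the midpoint of UE ⇒ P = (5/2, 0)
2. T lies on line FE with FT:TE = 5:3 ⇒ T = (7/2, -5/8)
3. V is the midpoint of PU ⇒ V = (5/4, 1/2)
through V parallel to PT: direction (1, -5/8); meets TU at M = (7/4, 3/16)
M = T + t·(U−T) with t = 1/2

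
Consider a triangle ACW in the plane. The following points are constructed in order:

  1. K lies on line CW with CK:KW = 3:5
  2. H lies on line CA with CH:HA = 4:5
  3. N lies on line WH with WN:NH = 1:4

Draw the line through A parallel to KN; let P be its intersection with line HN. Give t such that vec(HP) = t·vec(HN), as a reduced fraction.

t = -17/16

Choose coordinates A = (0, 0), C = (1, 0), W = (0, 1).
1. K lies on line CW with CK:KW = 3:5 ⇒ K = (5/8, 3/8)
2. H lies on line CA with CH:HA = 4:5 ⇒ H = (5/9, 0)
3. N lies on line WH with WN:NH = 1:4 ⇒ N = (1/9, 4/5)
through A parallel to KN: direction (-37/72, 17/40); meets HN at P = (37/36, -17/20)
P = H + t·(N−H) with t = -17/16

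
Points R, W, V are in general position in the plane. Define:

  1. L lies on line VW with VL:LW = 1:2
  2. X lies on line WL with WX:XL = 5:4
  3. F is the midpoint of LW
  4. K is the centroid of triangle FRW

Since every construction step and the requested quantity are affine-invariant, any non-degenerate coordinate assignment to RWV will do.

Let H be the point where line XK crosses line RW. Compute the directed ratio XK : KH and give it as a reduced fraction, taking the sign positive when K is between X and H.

Set R = (0, 0), W = (1, 0), V = (0, 1); any affine frame gives the same invariant.
1. L lies on line VW with VL:LW = 1:2 ⇒ L = (1/3, 2/3)
2. X lies on line WL with WX:XL = 5:4 ⇒ X = (17/27, 10/27)
3. F is the midpoint of LW ⇒ F = (2/3, 1/3)
4. K is the centroid of triangle FRW ⇒ K = (5/9, 1/9)
line XK meets RW at H = (11/21, 0)
K = X + t·(H−X) with t = 7/10, so XK:KH = 7/10:3/10

XK:KH = 7/3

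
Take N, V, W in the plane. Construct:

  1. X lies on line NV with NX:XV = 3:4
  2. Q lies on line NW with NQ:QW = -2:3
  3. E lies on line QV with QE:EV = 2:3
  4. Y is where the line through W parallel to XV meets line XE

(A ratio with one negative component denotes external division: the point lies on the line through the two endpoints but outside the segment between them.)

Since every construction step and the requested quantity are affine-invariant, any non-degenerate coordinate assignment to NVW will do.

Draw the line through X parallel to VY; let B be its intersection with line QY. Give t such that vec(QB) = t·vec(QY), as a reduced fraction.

t = 8/11

Work in coordinates with N = (0, 0), V = (1, 0), W = (0, 1).
1. X lies on line NV with NX:XV = 3:4 ⇒ X = (3/7, 0)
2. Q lies on line NW with NQ:QW = -2:3 ⇒ Q = (0, -2)
3. E lies on line QV with QE:EV = 2:3 ⇒ E = (2/5, -6/5)
4. Y is where the line through W parallel to XV meets line XE ⇒ Y = (19/42, 1)
through X parallel to VY: direction (-23/42, 1); meets QY at B = (76/231, 2/11)
B = Q + t·(Y−Q) with t = 8/11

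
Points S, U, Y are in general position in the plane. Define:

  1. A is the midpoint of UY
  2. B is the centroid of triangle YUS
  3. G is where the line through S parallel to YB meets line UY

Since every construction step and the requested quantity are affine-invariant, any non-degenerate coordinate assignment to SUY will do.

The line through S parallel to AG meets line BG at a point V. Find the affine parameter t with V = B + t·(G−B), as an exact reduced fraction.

Set S = (0, 0), U = (1, 0), Y = (0, 1); any affine frame gives the same invariant.
1. A is the midpoint of UY ⇒ A = (1/2, 1/2)
2. B is the centroid of triangle YUS ⇒ B = (1/3, 1/3)
3. G is where the line through S parallel to YB meets line UY ⇒ G = (-1, 2)
through S parallel to AG: direction (-3/2, 3/2); meets BG at V = (3, -3)
V = B + t·(G−B) with t = -2

t = -2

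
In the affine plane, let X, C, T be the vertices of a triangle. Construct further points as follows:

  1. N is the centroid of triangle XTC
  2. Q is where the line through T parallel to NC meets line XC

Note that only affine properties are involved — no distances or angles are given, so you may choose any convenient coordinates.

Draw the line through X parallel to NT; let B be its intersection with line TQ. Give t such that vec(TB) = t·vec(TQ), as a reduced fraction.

t = -1/3

Set X = (0, 0), C = (1, 0), T = (0, 1); any affine frame gives the same invariant.
1. N is the centroid of triangle XTC ⇒ N = (1/3, 1/3)
2. Q is where the line through T parallel to NC meets line XC ⇒ Q = (2, 0)
through X parallel to NT: direction (-1/3, 2/3); meets TQ at B = (-2/3, 4/3)
B = T + t·(Q−T) with t = -1/3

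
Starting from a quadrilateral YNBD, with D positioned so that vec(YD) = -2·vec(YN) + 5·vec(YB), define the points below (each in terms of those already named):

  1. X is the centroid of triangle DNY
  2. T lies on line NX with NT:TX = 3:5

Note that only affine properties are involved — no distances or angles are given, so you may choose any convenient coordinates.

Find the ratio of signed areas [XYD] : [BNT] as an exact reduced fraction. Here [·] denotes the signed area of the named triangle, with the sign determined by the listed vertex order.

Set Y = (0, 0), N = (1, 0), B = (0, 1), D = (-2, 5); any affine frame gives the same invariant.
1. X is the centroid of triangle DNY ⇒ X = (-1/3, 5/3)
2. T lies on line NX with NT:TX = 3:5 ⇒ T = (1/2, 5/8)
2·[XYD] = -5/3, 2·[BNT] = 1/8
[XYD]:[BNT] = -5/3:1/8 = -40/3

[XYD]:[BNT] = -40/3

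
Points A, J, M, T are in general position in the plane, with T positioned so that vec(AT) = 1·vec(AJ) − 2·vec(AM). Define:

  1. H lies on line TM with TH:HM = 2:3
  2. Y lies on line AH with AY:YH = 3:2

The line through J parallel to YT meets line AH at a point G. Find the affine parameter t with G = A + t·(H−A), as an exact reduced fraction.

t = 19/5

Choose coordinates A = (0, 0), J = (1, 0), M = (0, 1), T = (1, -2).
1. H lies on line TM with TH:HM = 2:3 ⇒ H = (3/5, -4/5)
2. Y lies on line AH with AY:YH = 3:2 ⇒ Y = (9/25, -12/25)
through J parallel to YT: direction (16/25, -38/25); meets AH at G = (57/25, -76/25)
G = A + t·(H−A) with t = 19/5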